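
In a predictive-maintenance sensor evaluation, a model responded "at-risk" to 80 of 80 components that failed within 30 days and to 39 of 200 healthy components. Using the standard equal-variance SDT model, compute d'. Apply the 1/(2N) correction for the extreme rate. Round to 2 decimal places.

d' = 3.36

The hit rate is 80/80 = 1, so apply the 1/(2N) correction: H → 1 − 1/(2·80) = 0.99375.
z(H) = z(0.99375) = 2.498
z(FA) = z(0.19500) = -0.860
d' = 2.498 − (-0.860) = 3.358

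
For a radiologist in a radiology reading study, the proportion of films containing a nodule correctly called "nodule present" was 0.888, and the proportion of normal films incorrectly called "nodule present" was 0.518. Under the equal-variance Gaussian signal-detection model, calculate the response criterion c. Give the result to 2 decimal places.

c = -0.63

Φ⁻¹(H) = Φ⁻¹(0.888) = 1.216
Φ⁻¹(FA) = Φ⁻¹(0.518) = 0.045
c = −½·[z(H) + z(FA)] = −0.5 × (1.216 + 0.045) = -0.6305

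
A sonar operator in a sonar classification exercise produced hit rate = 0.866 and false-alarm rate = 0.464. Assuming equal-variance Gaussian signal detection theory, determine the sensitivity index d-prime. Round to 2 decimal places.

d-prime = 1.20

z(H) = 1.108
z(FA) = -0.090
d' = z(H) − z(FA) = 1.108 − (-0.090) = 1.198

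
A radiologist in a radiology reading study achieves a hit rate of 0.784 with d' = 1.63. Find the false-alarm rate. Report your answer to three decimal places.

z(hit rate) = z(0.784) = 0.7858
z(FA) = z(H) − d' = 0.7858 − 1.63 = -0.8442
false-alarm rate = Φ(-0.8442) = 0.1993

false-alarm rate = 0.199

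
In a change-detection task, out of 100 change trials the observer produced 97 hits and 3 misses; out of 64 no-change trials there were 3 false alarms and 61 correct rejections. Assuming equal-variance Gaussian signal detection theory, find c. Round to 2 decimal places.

c = -0.10

H = 97/100 = 0.9700
FA = 3/64 = 0.0469
z(H) = z(0.9700) = 1.881
z(FA) = z(0.0469) = -1.676
c = −½·[z(H) + z(FA)] = −0.5 × (1.881 + (-1.676)) = -0.1025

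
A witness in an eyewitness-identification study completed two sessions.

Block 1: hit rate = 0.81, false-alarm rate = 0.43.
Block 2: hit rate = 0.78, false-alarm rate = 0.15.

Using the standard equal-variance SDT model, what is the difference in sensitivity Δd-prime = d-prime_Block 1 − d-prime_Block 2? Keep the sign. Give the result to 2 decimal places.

Block 1: z(0.81) = 0.878, z(0.43) = -0.176, d' = 1.054
Block 2: z(0.78) = 0.772, z(0.15) = -1.036, d' = 1.808
Δd' = d'_Block 1 − d'_Block 2 = 1.054 − 1.808 = -0.754
Block 2 has the higher sensitivity.

Δd-prime = -0.75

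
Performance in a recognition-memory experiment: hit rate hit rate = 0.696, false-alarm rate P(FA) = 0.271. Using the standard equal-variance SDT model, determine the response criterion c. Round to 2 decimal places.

z(H) = 0.513
z(FA) = -0.610
c = −½·[z(H) + z(FA)] = −0.5 × (0.513 + (-0.610)) = 0.0485
c > 0: the participant has a conservative response bias.

c = 0.05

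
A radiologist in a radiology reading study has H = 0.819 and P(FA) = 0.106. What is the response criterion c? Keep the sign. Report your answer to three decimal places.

z(H) = z(0.819) = 0.9116
z(FA) = z(0.106) = -1.2481
c = −½·[z(H) + z(FA)] = −0.5 × (0.9116 + (-1.2481)) = 0.16825

c = 0.168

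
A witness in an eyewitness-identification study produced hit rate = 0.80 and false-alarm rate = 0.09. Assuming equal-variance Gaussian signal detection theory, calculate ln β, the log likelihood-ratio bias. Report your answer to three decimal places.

z(H) = z(0.80) = 0.8416
z(FA) = z(0.09) = -1.3408
ln β = −½·[z(H)² − z(FA)²] = −0.5 × (0.7083 − 1.7977) = 0.5447

ln β = 0.545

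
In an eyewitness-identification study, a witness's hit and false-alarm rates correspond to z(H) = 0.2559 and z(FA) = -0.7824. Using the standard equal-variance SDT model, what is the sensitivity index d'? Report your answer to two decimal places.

d' = 1.04

d' = z(H) − z(FA) = 0.2559 − (-0.7824) = 1.0383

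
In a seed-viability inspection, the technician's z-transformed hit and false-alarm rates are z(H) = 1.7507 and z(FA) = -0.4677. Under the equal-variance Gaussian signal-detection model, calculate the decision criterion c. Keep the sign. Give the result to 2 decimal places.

c = −½·[z(H) + z(FA)] = −½·(1.7507 + (-0.4677)) = -0.6415
c < 0: the technician has a liberal response bias.

c = -0.64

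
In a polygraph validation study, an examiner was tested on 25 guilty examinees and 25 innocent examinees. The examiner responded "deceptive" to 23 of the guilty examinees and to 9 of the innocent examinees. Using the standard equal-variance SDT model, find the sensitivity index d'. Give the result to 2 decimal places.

H = 23/25 = 0.9200
FA = 9/25 = 0.3600
z(H) = 1.405
z(FA) = -0.358
d' = z(H) − z(FA) = 1.405 − (-0.358) = 1.763

d' = 1.76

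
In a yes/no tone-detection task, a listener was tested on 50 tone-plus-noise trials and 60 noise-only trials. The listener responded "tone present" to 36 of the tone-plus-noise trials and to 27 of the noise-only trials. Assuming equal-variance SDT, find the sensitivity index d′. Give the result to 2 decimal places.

d′ = 0.71

H = 36/50 = 0.7200
FA = 27/60 = 0.4500
z(H) = z(0.7200) = 0.5828
z(FA) = z(0.4500) = -0.1257
d' = z(H) − z(FA) = 0.5828 − (-0.1257) = 0.7085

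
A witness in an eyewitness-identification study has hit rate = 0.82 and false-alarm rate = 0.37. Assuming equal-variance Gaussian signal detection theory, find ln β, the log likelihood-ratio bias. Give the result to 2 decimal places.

z(H) = z(0.82) = 0.915
z(FA) = z(0.37) = -0.332
ln β = −½·[z(H)² − z(FA)²] = −0.5 × (0.837 − 0.110) = -0.3635

ln β = -0.36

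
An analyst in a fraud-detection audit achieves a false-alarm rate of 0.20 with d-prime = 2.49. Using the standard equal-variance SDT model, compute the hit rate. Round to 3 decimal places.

hit rate = 0.950

z(false-alarm rate) = z(0.20) = -0.8416
z(H) = z(FA) + d' = -0.8416 + 2.49 = 1.6484
hit rate = Φ(1.6484) = 0.9504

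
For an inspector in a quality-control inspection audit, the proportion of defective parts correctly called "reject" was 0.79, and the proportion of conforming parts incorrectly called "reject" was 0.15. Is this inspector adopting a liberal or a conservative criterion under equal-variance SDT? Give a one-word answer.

conservative

z(H) = 0.806, z(FA) = -1.036
c = −½·(z(H) + z(FA)) = 0.115
c > 0 → conservative criterion (biased toward responding “no”).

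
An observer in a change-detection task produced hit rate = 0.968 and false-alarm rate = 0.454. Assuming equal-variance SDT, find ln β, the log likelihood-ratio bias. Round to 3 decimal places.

ln β = -1.709

Φ⁻¹(H) = 1.8522
Φ⁻¹(FA) = -0.1156
ln β = −½·[z(H)² − z(FA)²] = −0.5 × (3.4306 − 0.0134) = -1.7086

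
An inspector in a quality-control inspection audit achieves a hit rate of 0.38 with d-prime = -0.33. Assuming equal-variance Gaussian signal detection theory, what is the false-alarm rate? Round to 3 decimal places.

false-alarm rate = 0.510

z(hit rate) = z(0.38) = -0.3055
z(FA) = z(H) − d' = -0.3055 − (-0.33) = 0.0245
false-alarm rate = Φ(0.0245) = 0.5098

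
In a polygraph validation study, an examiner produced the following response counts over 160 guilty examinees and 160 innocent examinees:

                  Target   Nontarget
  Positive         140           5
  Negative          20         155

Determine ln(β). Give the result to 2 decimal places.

ln β = 1.07

H = 140/160 = 0.8750
FA = 5/160 = 0.0312
Φ⁻¹(0.8750) = 1.150, Φ⁻¹(0.0312) = -1.863
ln β = −½·[z(H)² − z(FA)²] = −0.5 × (1.323 − 3.471) = 1.074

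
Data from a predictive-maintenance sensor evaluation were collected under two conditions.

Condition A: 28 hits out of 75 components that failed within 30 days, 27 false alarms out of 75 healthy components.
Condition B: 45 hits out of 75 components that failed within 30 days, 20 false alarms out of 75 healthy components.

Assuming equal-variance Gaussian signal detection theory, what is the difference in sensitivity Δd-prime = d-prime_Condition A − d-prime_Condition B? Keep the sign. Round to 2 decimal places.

Condition A: z(0.3733) = -0.323, z(0.3600) = -0.358, d' = 0.035
Condition B: z(0.6000) = 0.253, z(0.2667) = -0.623, d' = 0.876
Δd' = d'_Condition A − d'_Condition B = 0.035 − 0.876 = -0.841
Condition B has the higher sensitivity.

Δd-prime = -0.84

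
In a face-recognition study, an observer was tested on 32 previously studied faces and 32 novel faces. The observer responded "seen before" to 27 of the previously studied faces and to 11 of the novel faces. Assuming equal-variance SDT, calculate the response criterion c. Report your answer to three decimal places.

c = -0.304

H = 27/32 = 0.8438
FA = 11/32 = 0.3438
z(H) = z(0.8438) = 1.0102
z(FA) = z(0.3438) = -0.4021
c = −½·[z(H) + z(FA)] = −0.5 × (1.0102 + (-0.4021)) = -0.30405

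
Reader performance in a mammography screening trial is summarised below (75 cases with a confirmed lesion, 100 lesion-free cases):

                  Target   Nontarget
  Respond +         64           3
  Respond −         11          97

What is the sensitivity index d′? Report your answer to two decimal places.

H = 64/75 = 0.8533
FA = 3/100 = 0.0300
z(0.8533) = 1.0507, z(0.0300) = -1.8808
d' = z(H) − z(FA) = 1.0507 − (-1.8808) = 2.9315

d′ = 2.93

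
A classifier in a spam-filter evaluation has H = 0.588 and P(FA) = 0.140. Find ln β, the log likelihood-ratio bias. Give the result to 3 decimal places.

ln β = 0.559

z(H) = z(0.588) = 0.2224
z(FA) = z(0.140) = -1.0803
ln β = −½·[z(H)² − z(FA)²] = −0.5 × (0.0495 − 1.1670) = 0.55875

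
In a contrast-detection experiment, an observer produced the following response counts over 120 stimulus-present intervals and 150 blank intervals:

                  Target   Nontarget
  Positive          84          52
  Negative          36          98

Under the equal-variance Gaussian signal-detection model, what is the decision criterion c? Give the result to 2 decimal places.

c = -0.07

H = 84/120 = 0.7000
FA = 52/150 = 0.3467
z(H) = z(0.7000) = 0.524
z(FA) = z(0.3467) = -0.394
c = −½·[z(H) + z(FA)] = −0.5 × (0.524 + (-0.394)) = -0.065
c < 0: the observer has a liberal response bias.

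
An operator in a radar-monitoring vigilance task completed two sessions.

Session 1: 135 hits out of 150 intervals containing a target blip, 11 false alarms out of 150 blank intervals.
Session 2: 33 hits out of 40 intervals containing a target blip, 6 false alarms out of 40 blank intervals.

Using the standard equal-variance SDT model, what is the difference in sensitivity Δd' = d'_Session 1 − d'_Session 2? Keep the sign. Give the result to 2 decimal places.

Session 1: z(0.9000) = 1.282, z(0.0733) = -1.452, d' = 2.734
Session 2: z(0.8250) = 0.935, z(0.1500) = -1.036, d' = 1.971
Δd' = d'_Session 1 − d'_Session 2 = 2.734 − 1.971 = 0.763
Session 1 has the higher sensitivity.

Δd' = 0.76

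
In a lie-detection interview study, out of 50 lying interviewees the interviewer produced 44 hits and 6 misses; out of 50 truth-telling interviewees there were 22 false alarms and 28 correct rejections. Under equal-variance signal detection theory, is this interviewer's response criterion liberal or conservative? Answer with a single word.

liberal

z(H) = 1.175, z(FA) = -0.151
c = −½·(z(H) + z(FA)) = -0.512
c < 0 → liberal criterion (biased toward responding “yes”).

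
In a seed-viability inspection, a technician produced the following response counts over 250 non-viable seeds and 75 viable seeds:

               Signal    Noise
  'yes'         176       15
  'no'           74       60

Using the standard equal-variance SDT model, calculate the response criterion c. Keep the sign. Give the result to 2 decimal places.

c = 0.15

H = 176/250 = 0.7040
FA = 15/75 = 0.2000
z(H) = z(0.7040) = 0.536
z(FA) = z(0.2000) = -0.842
c = −½·[z(H) + z(FA)] = −0.5 × (0.536 + (-0.842)) = 0.153
c > 0: the technician has a conservative response bias.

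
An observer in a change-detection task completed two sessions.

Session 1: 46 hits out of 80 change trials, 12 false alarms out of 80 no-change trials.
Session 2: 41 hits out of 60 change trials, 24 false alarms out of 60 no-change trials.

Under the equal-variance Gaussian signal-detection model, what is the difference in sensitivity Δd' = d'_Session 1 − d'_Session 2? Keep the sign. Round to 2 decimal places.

Session 1: z(0.5750) = 0.189, z(0.1500) = -1.036, d' = 1.225
Session 2: z(0.6833) = 0.477, z(0.4000) = -0.253, d' = 0.730
Δd' = d'_Session 1 − d'_Session 2 = 1.225 − 0.730 = 0.495
Session 1 has the higher sensitivity.

Δd' = 0.50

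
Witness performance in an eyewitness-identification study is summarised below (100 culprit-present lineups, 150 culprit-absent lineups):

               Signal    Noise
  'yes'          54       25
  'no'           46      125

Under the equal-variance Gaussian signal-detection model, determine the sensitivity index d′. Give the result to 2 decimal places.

d′ = 1.07

H = 54/100 = 0.5400
FA = 25/150 = 0.1667
z(H) = 0.1004
z(FA) = -0.9673
d' = z(H) − z(FA) = 0.1004 − (-0.9673) = 1.0677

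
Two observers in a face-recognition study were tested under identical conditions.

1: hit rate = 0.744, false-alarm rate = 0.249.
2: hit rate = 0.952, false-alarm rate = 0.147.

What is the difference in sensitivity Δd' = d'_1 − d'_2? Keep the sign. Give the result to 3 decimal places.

1: z(0.744) = 0.6557, z(0.249) = -0.6776, d' = 1.3333
2: z(0.952) = 1.6646, z(0.147) = -1.0494, d' = 2.7140
Δd' = d'_1 − d'_2 = 1.3333 − 2.7140 = -1.3807
2 has the higher sensitivity.

Δd' = -1.381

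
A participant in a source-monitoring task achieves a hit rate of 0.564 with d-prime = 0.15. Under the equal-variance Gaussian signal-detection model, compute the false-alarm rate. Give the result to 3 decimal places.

false-alarm rate = 0.504

z(hit rate) = z(0.564) = 0.1611
z(FA) = z(H) − d' = 0.1611 − 0.15 = 0.0111
false-alarm rate = Φ(0.0111) = 0.5044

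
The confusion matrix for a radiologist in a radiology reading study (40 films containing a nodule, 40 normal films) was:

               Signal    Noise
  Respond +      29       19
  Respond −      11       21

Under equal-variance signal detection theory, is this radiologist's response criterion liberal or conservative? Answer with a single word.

liberal

z(H) = 0.598, z(FA) = -0.063
c = −½·(z(H) + z(FA)) = -0.2675
c < 0 → liberal criterion (biased toward responding “yes”).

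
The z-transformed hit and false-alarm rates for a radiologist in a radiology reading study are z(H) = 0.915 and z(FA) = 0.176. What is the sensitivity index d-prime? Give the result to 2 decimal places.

d' = z(H) − z(FA) = 0.915 − 0.176 = 0.739

d-prime = 0.74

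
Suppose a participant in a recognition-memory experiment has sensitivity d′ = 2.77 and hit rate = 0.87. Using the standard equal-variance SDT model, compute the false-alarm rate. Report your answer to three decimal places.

false-alarm rate = 0.050

z(hit rate) = z(0.87) = 1.1264
z(FA) = z(H) − d' = 1.1264 − 2.77 = -1.6436
false-alarm rate = Φ(-1.6436) = 0.0501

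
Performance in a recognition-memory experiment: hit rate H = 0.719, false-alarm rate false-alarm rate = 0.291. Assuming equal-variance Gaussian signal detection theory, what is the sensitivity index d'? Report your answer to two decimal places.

d' = 1.13

z(0.719) = 0.5799, z(0.291) = -0.5505
d' = z(H) − z(FA) = 0.5799 − (-0.5505) = 1.1304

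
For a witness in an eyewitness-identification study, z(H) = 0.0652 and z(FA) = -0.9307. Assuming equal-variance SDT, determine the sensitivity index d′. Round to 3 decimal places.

d' = z(H) − z(FA) = 0.0652 − (-0.9307) = 0.9959

d′ = 0.996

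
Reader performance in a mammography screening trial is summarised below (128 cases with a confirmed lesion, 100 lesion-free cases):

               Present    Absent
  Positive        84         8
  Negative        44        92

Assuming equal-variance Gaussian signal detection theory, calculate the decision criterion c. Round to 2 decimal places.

c = 0.50

H = 84/128 = 0.6562
FA = 8/100 = 0.0800
Φ⁻¹(H) = Φ⁻¹(0.6562) = 0.4021
Φ⁻¹(FA) = Φ⁻¹(0.0800) = -1.4051
c = −½·[z(H) + z(FA)] = −0.5 × (0.4021 + (-1.4051)) = 0.5015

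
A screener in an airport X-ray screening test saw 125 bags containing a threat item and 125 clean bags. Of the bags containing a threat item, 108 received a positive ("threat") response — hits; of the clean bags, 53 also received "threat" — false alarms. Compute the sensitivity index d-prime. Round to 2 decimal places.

H = 108/125 = 0.8640
FA = 53/125 = 0.4240
Φ⁻¹(H) = Φ⁻¹(0.8640) = 1.0985
Φ⁻¹(FA) = Φ⁻¹(0.4240) = -0.1917
d' = z(H) − z(FA) = 1.0985 − (-0.1917) = 1.2902

d-prime = 1.29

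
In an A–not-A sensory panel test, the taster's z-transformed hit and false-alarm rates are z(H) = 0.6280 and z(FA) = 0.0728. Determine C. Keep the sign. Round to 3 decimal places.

c = −½·[z(H) + z(FA)] = −½·(0.6280 + 0.0728) = -0.3504
c < 0: the taster has a liberal response bias.

C = -0.350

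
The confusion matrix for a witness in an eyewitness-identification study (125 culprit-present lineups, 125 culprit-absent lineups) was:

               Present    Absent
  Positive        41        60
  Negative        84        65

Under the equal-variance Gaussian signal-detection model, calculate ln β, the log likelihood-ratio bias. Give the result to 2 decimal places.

H = 41/125 = 0.3280
FA = 60/125 = 0.4800
Φ⁻¹(H) = Φ⁻¹(0.3280) = -0.445
Φ⁻¹(FA) = Φ⁻¹(0.4800) = -0.050
ln β = −½·[z(H)² − z(FA)²] = −0.5 × (0.198 − 0.003) = -0.0975

ln β = -0.10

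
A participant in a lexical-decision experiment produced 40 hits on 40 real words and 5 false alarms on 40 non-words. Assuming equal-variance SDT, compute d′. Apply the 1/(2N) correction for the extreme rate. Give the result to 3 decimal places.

d′ = 3.392

The hit rate is 40/40 = 1, so apply the 1/(2N) correction: H → 1 − 1/(2·40) = 0.98750.
z(H) = z(0.98750) = 2.2414
z(FA) = z(0.12500) = -1.1503
d' = 2.2414 − (-1.1503) = 3.3917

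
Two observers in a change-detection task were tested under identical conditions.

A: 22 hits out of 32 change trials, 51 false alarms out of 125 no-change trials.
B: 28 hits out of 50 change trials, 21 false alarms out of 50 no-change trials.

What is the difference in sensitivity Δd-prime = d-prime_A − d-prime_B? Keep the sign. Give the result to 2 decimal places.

Δd-prime = 0.37

A: z(0.6875) = 0.489, z(0.4080) = -0.233, d' = 0.722
B: z(0.5600) = 0.151, z(0.4200) = -0.202, d' = 0.353
Δd' = d'_A − d'_B = 0.722 − 0.353 = 0.369
A has the higher sensitivity.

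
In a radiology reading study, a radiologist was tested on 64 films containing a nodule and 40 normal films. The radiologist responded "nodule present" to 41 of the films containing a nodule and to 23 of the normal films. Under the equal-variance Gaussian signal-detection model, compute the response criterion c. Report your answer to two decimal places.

c = -0.27

H = 41/64 = 0.6406
FA = 23/40 = 0.5750
z(H) = 0.360
z(FA) = 0.189
c = −½·[z(H) + z(FA)] = −0.5 × (0.360 + 0.189) = -0.2745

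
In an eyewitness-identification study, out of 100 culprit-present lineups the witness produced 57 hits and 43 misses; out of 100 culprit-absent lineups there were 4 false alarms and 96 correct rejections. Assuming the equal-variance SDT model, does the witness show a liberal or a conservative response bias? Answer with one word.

conservative

z(H) = 0.176, z(FA) = -1.751
c = −½·(z(H) + z(FA)) = 0.7875
c > 0 → conservative criterion (biased toward responding “no”).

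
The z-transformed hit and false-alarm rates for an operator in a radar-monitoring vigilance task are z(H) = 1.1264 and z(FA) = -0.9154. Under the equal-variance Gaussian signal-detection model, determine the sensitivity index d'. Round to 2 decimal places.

d' = 2.04

d' = z(H) − z(FA) = 1.1264 − (-0.9154) = 2.0418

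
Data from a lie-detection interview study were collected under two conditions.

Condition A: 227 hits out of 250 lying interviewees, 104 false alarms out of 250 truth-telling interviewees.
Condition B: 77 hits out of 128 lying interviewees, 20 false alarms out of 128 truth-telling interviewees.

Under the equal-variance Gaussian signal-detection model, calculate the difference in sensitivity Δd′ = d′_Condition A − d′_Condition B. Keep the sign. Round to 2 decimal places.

Condition A: z(0.9080) = 1.329, z(0.4160) = -0.212, d' = 1.541
Condition B: z(0.6016) = 0.257, z(0.1562) = -1.010, d' = 1.267
Δd' = d'_Condition A − d'_Condition B = 1.541 − 1.267 = 0.274
Condition A has the higher sensitivity.

Δd′ = 0.27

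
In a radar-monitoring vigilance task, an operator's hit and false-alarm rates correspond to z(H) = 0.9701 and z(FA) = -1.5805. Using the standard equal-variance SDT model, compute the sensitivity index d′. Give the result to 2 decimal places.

d' = z(H) − z(FA) = 0.9701 − (-1.5805) = 2.5506

d′ = 2.55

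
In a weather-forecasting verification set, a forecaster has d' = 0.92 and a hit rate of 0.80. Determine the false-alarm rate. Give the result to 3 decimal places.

false-alarm rate = 0.469

z(hit rate) = z(0.80) = 0.8416
z(FA) = z(H) − d' = 0.8416 − 0.92 = -0.0784
false-alarm rate = Φ(-0.0784) = 0.4688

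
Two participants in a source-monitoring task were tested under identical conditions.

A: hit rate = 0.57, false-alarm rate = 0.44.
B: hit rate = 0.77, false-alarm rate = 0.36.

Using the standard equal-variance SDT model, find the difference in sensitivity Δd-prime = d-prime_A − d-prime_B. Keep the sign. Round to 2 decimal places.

A: z(0.57) = 0.176, z(0.44) = -0.151, d' = 0.327
B: z(0.77) = 0.739, z(0.36) = -0.358, d' = 1.097
Δd' = d'_A − d'_B = 0.327 − 1.097 = -0.770
B has the higher sensitivity.

Δd-prime = -0.77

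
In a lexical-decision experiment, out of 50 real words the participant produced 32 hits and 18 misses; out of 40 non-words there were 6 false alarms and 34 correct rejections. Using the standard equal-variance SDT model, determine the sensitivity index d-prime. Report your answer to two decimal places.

H = 32/50 = 0.6400
FA = 6/40 = 0.1500
z(0.6400) = 0.3585, z(0.1500) = -1.0364
d' = z(H) − z(FA) = 0.3585 − (-1.0364) = 1.3949

d-prime = 1.39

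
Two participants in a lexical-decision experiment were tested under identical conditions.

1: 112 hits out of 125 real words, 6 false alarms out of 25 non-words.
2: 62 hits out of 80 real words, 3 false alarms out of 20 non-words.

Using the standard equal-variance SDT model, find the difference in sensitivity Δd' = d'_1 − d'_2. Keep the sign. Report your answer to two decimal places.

Δd' = 0.17

1: z(0.8960) = 1.259, z(0.2400) = -0.706, d' = 1.965
2: z(0.7750) = 0.755, z(0.1500) = -1.036, d' = 1.791
Δd' = d'_1 − d'_2 = 1.965 − 1.791 = 0.174
1 has the higher sensitivity.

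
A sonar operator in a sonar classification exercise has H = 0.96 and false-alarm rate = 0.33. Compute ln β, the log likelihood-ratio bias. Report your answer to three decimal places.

Φ⁻¹(H) = Φ⁻¹(0.96) = 1.7507
Φ⁻¹(FA) = Φ⁻¹(0.33) = -0.4399
ln β = −½·[z(H)² − z(FA)²] = −0.5 × (3.0650 − 0.1935) = -1.43575

ln β = -1.436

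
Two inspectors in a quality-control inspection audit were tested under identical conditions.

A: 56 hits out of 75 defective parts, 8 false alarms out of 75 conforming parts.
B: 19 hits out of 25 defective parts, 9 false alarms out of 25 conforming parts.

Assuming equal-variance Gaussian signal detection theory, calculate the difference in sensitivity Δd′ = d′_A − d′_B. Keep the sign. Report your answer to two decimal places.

A: z(0.7467) = 0.664, z(0.1067) = -1.244, d' = 1.908
B: z(0.7600) = 0.706, z(0.3600) = -0.358, d' = 1.064
Δd' = d'_A − d'_B = 1.908 − 1.064 = 0.844
A has the higher sensitivity.

Δd′ = 0.84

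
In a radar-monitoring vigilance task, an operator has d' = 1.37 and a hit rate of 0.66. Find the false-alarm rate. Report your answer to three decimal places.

false-alarm rate = 0.169

z(hit rate) = z(0.66) = 0.4125
z(FA) = z(H) − d' = 0.4125 − 1.37 = -0.9575
false-alarm rate = Φ(-0.9575) = 0.1692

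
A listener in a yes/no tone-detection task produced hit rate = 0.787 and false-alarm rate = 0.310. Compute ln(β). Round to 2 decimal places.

ln β = -0.19

Φ⁻¹(H) = Φ⁻¹(0.787) = 0.796
Φ⁻¹(FA) = Φ⁻¹(0.310) = -0.496
ln β = −½·[z(H)² − z(FA)²] = −0.5 × (0.634 − 0.246) = -0.194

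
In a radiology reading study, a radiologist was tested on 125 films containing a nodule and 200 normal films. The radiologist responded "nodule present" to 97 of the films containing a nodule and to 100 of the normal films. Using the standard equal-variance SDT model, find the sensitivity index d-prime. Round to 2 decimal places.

d-prime = 0.76

H = 97/125 = 0.7760
FA = 100/200 = 0.5000
Φ⁻¹(H) = Φ⁻¹(0.7760) = 0.7588
Φ⁻¹(FA) = Φ⁻¹(0.5000) = 0.0000
d' = z(H) − z(FA) = 0.7588 − 0.0000 = 0.7588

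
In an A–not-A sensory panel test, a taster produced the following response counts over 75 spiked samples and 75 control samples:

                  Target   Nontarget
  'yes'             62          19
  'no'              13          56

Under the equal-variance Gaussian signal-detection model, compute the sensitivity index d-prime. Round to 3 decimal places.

H = 62/75 = 0.8267
FA = 19/75 = 0.2533
Φ⁻¹(H) = 0.9412
Φ⁻¹(FA) = -0.6641
d' = z(H) − z(FA) = 0.9412 − (-0.6641) = 1.6053

d-prime = 1.605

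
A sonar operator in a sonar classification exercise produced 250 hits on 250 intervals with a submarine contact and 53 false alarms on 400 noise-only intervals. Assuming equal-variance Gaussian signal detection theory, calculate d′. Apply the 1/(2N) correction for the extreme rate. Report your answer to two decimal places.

d′ = 3.99

The hit rate is 250/250 = 1, so apply the 1/(2N) correction: H → 1 − 1/(2·250) = 0.99800.
z(H) = z(0.99800) = 2.878
z(FA) = z(0.13250) = -1.115
d' = 2.878 − (-1.115) = 3.993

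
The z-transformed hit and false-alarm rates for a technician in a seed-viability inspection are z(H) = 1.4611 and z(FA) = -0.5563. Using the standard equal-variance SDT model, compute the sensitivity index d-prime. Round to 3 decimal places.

d-prime = 2.017

d' = z(H) − z(FA) = 1.4611 − (-0.5563) = 2.0174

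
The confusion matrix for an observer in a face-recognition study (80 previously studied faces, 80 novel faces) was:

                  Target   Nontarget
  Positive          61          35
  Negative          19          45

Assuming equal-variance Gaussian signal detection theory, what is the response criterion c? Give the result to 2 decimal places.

c = -0.28

H = 61/80 = 0.7625
FA = 35/80 = 0.4375
z(H) = z(0.7625) = 0.714
z(FA) = z(0.4375) = -0.157
c = −½·[z(H) + z(FA)] = −0.5 × (0.714 + (-0.157)) = -0.2785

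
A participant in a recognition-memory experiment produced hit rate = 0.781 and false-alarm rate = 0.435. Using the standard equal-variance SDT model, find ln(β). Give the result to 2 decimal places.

z(H) = z(0.781) = 0.776
z(FA) = z(0.435) = -0.164
ln β = −½·[z(H)² − z(FA)²] = −0.5 × (0.602 − 0.027) = -0.2875

ln β = -0.29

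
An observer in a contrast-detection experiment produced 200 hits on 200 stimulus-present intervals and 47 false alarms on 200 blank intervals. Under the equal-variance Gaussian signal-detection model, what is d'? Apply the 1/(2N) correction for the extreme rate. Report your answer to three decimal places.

d' = 3.530

The hit rate is 200/200 = 1, so apply the 1/(2N) correction: H → 1 − 1/(2·200) = 0.99750.
z(H) = z(0.99750) = 2.8070
z(FA) = z(0.23500) = -0.7225
d' = 2.8070 − (-0.7225) = 3.5295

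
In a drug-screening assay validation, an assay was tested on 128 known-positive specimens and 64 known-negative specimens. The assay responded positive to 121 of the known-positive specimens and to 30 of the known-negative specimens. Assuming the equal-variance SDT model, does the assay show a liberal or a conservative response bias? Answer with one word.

liberal

z(H) = 1.601, z(FA) = -0.078
c = −½·(z(H) + z(FA)) = -0.7615
c < 0 → liberal criterion (biased toward responding “yes”).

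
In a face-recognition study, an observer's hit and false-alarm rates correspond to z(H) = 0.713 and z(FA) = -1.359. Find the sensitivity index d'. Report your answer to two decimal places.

d' = z(H) − z(FA) = 0.713 − (-1.359) = 2.072

d' = 2.07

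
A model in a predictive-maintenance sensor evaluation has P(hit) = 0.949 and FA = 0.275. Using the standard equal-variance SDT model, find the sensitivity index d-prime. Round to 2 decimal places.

z(H) = z(0.949) = 1.6352
z(FA) = z(0.275) = -0.5978
d' = z(H) − z(FA) = 1.6352 − (-0.5978) = 2.2330

d-prime = 2.23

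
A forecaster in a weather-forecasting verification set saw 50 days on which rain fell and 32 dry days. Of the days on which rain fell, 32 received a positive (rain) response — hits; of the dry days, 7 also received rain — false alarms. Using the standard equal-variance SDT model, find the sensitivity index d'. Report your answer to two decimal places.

H = 32/50 = 0.6400
FA = 7/32 = 0.2188
Φ⁻¹(0.6400) = 0.358, Φ⁻¹(0.2188) = -0.776
d' = z(H) − z(FA) = 0.358 − (-0.776) = 1.134

d' = 1.13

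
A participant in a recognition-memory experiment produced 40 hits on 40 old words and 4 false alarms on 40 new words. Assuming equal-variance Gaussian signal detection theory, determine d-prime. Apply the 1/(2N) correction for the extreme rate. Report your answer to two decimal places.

d-prime = 3.52

The hit rate is 40/40 = 1, so apply the 1/(2N) correction: H → 1 − 1/(2·40) = 0.98750.
z(H) = z(0.98750) = 2.241
z(FA) = z(0.10000) = -1.282
d' = 2.241 − (-1.282) = 3.523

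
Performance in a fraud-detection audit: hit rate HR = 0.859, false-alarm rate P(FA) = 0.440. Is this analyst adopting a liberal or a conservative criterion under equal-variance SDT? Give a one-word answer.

z(H) = 1.076, z(FA) = -0.151
c = −½·(z(H) + z(FA)) = -0.4625
c < 0 → liberal criterion (biased toward responding “yes”).

liberal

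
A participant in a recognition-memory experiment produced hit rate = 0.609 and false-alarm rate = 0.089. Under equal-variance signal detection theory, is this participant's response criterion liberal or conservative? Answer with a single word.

conservative

z(H) = 0.277, z(FA) = -1.347
c = −½·(z(H) + z(FA)) = 0.535
c > 0 → conservative criterion (biased toward responding “no”).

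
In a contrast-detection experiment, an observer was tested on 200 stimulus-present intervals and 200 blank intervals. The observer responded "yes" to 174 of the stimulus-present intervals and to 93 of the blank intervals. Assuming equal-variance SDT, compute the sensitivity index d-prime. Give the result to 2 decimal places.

d-prime = 1.21

H = 174/200 = 0.8700
FA = 93/200 = 0.4650
z(0.8700) = 1.126, z(0.4650) = -0.088
d' = z(H) − z(FA) = 1.126 − (-0.088) = 1.214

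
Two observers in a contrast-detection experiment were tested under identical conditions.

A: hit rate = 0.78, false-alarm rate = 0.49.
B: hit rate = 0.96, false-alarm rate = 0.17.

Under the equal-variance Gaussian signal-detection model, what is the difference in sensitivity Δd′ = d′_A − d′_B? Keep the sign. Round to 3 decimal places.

A: z(0.78) = 0.7722, z(0.49) = -0.0251, d' = 0.7973
B: z(0.96) = 1.7507, z(0.17) = -0.9542, d' = 2.7049
Δd' = d'_A − d'_B = 0.7973 − 2.7049 = -1.9076
B has the higher sensitivity.

Δd′ = -1.908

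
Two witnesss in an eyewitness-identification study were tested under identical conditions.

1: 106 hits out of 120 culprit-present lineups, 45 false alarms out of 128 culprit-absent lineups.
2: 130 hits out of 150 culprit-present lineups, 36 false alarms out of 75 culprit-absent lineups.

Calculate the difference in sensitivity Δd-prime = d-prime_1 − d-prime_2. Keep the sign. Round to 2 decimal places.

Δd-prime = 0.41

1: z(0.8833) = 1.192, z(0.3516) = -0.381, d' = 1.573
2: z(0.8667) = 1.111, z(0.4800) = -0.050, d' = 1.161
Δd' = d'_1 − d'_2 = 1.573 − 1.161 = 0.412
1 has the higher sensitivity.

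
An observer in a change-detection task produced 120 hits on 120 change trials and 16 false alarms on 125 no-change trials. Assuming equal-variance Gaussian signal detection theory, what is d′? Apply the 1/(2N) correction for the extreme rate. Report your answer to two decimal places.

d′ = 3.77

The hit rate is 120/120 = 1, so apply the 1/(2N) correction: H → 1 − 1/(2·120) = 0.99583.
z(H) = z(0.99583) = 2.638
z(FA) = z(0.12800) = -1.136
d' = 2.638 − (-1.136) = 3.774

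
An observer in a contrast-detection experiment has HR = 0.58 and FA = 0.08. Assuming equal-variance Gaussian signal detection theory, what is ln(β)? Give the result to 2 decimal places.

ln β = 0.97

z(H) = 0.202
z(FA) = -1.405
ln β = −½·[z(H)² − z(FA)²] = −0.5 × (0.041 − 1.974) = 0.9665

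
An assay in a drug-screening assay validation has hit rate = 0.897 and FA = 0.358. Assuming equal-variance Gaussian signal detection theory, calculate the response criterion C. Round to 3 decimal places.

C = -0.450

Φ⁻¹(0.897) = 1.2646, Φ⁻¹(0.358) = -0.3638
c = −½·[z(H) + z(FA)] = −0.5 × (1.2646 + (-0.3638)) = -0.4504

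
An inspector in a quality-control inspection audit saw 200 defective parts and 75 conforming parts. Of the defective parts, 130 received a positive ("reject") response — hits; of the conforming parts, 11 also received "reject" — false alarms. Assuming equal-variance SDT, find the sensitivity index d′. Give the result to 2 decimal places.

H = 130/200 = 0.6500
FA = 11/75 = 0.1467
Φ⁻¹(H) = Φ⁻¹(0.6500) = 0.3853
Φ⁻¹(FA) = Φ⁻¹(0.1467) = -1.0507
d' = z(H) − z(FA) = 0.3853 − (-1.0507) = 1.4360

d′ = 1.44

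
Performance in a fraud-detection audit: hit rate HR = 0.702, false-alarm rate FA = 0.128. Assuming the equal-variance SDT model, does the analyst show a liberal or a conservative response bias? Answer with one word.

conservative

z(H) = 0.530, z(FA) = -1.136
c = −½·(z(H) + z(FA)) = 0.303
c > 0 → conservative criterion (biased toward responding “no”).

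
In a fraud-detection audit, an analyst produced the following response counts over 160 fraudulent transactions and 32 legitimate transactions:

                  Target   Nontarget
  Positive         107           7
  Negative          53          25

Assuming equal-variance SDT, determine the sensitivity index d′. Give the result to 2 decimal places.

d′ = 1.21

H = 107/160 = 0.6687
FA = 7/32 = 0.2188
z(H) = 0.4363
z(FA) = -0.7763
d' = z(H) − z(FA) = 0.4363 − (-0.7763) = 1.2126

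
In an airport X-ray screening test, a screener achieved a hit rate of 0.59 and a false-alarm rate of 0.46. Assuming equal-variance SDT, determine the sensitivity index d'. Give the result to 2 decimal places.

d' = 0.33

z(H) = z(0.59) = 0.2275
z(FA) = z(0.46) = -0.1004
d' = z(H) − z(FA) = 0.2275 − (-0.1004) = 0.3279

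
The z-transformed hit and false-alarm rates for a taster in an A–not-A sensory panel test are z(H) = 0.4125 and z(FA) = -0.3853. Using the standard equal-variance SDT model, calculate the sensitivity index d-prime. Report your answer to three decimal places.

d' = z(H) − z(FA) = 0.4125 − (-0.3853) = 0.7978

d-prime = 0.798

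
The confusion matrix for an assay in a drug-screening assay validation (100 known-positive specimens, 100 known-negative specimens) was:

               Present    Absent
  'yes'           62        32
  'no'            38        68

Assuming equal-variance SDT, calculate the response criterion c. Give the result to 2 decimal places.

c = 0.08

H = 62/100 = 0.6200
FA = 32/100 = 0.3200
Φ⁻¹(H) = Φ⁻¹(0.6200) = 0.3055
Φ⁻¹(FA) = Φ⁻¹(0.3200) = -0.4677
c = −½·[z(H) + z(FA)] = −0.5 × (0.3055 + (-0.4677)) = 0.0811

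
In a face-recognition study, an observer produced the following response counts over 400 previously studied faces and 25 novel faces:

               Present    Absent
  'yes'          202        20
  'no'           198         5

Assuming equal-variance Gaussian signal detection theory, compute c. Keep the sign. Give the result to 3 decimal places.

c = -0.427

H = 202/400 = 0.5050
FA = 20/25 = 0.8000
z(H) = z(0.5050) = 0.0125
z(FA) = z(0.8000) = 0.8416
c = −½·[z(H) + z(FA)] = −0.5 × (0.0125 + 0.8416) = -0.42705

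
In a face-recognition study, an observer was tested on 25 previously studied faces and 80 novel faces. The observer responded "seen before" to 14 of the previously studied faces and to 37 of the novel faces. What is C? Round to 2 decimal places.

H = 14/25 = 0.5600
FA = 37/80 = 0.4625
Φ⁻¹(H) = 0.151
Φ⁻¹(FA) = -0.094
c = −½·[z(H) + z(FA)] = −0.5 × (0.151 + (-0.094)) = -0.0285

C = -0.03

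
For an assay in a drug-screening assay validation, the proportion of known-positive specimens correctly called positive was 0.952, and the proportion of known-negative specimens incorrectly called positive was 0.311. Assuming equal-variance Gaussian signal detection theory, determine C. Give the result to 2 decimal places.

Φ⁻¹(H) = Φ⁻¹(0.952) = 1.665
Φ⁻¹(FA) = Φ⁻¹(0.311) = -0.493
c = −½·[z(H) + z(FA)] = −0.5 × (1.665 + (-0.493)) = -0.586
c < 0: the assay has a liberal response bias.

C = -0.59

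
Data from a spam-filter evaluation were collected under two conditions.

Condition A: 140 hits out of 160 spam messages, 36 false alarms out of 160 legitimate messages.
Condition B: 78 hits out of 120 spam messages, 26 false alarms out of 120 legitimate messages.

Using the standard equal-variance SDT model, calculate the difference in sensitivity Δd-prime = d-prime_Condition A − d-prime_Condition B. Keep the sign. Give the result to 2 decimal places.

Condition A: z(0.8750) = 1.150, z(0.2250) = -0.755, d' = 1.905
Condition B: z(0.6500) = 0.385, z(0.2167) = -0.783, d' = 1.168
Δd' = d'_Condition A − d'_Condition B = 1.905 − 1.168 = 0.737
Condition A has the higher sensitivity.

Δd-prime = 0.74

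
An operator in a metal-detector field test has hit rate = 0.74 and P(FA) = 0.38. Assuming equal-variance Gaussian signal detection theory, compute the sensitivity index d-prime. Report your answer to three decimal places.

z(H) = 0.6433
z(FA) = -0.3055
d' = z(H) − z(FA) = 0.6433 − (-0.3055) = 0.9488

d-prime = 0.949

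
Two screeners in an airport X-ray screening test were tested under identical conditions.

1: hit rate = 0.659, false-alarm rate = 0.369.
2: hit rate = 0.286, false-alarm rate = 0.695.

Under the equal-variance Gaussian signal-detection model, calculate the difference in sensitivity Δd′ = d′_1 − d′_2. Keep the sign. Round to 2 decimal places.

Δd′ = 1.82

1: z(0.659) = 0.410, z(0.369) = -0.335, d' = 0.745
2: z(0.286) = -0.565, z(0.695) = 0.510, d' = -1.075
Δd' = d'_1 − d'_2 = 0.745 − (-1.075) = 1.820
1 has the higher sensitivity.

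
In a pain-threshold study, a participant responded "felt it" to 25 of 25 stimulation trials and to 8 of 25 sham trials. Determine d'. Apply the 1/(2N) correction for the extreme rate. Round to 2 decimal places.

The hit rate is 25/25 = 1, so apply the 1/(2N) correction: H → 1 − 1/(2·25) = 0.98000.
z(H) = z(0.98000) = 2.054
z(FA) = z(0.32000) = -0.468
d' = 2.054 − (-0.468) = 2.522

d' = 2.52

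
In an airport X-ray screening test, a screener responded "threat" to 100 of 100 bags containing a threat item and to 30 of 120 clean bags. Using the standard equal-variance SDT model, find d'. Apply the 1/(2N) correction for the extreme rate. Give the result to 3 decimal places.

The hit rate is 100/100 = 1, so apply the 1/(2N) correction: H → 1 − 1/(2·100) = 0.99500.
z(H) = z(0.99500) = 2.5758
z(FA) = z(0.25000) = -0.6745
d' = 2.5758 − (-0.6745) = 3.2503

d' = 3.250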